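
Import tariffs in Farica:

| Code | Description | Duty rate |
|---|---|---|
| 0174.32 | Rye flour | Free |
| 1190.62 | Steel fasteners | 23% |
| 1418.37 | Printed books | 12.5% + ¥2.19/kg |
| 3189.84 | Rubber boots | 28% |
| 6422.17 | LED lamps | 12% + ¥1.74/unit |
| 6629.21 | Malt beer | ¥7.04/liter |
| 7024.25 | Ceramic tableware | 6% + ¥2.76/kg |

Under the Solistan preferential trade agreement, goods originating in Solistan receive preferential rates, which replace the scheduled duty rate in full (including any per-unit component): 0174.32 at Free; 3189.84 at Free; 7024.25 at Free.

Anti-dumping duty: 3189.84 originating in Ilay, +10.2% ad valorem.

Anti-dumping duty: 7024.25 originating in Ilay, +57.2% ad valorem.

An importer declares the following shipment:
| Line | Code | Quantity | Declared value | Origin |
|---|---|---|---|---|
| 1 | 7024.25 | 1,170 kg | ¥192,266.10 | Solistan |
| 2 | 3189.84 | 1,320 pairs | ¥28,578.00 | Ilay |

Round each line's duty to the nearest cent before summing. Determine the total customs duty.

¥10,916.80

Line 1 (7024.25, Solistan, 1,170 kg, ¥192,266.10):
Base rate for 7024.25 is 6% + ¥2.76/kg.
Origin Solistan qualifies under the Farica–Solistan agreement and 7024.25 is covered: preferential rate Free applies instead.
The additional-duty order on 7024.25 targets Ilay, not Solistan; it does not apply.
Duty = ¥192,266.10 × 0% = ¥0.00.
Line 2 (3189.84, Ilay, 1,320 pairs, ¥28,578.00):
Base rate for 3189.84 is 28%.
3189.84 has an FTA preferential rate, but origin Ilay is not Solistan; base rate stands.
Additional duty on 3189.84 from Ilay: +10.2%. Applied ad valorem rate: 28% + 10.2% = 38.2%.
Duty = ¥28,578.00 × 38.2% = ¥10,916.80.
Total = ¥0.00 + ¥10,916.80 = ¥10,916.80.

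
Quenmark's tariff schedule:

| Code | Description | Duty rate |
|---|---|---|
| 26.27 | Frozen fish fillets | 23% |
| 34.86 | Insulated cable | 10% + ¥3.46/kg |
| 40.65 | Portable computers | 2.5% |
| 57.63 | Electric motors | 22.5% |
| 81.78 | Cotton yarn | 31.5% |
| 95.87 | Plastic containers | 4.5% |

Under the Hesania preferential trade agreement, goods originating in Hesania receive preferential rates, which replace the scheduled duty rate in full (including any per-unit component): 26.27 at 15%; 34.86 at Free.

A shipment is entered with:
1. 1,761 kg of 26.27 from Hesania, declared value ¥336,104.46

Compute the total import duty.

Line 1 (26.27, Hesania, 1,761 kg, ¥336,104.46):
Base rate for 26.27 is 23%.
Origin Hesania qualifies under the Quenmark–Hesania agreement and 26.27 is covered: preferential rate 15% applies instead.
Duty = ¥336,104.46 × 15% = ¥50,415.67.

¥50,415.67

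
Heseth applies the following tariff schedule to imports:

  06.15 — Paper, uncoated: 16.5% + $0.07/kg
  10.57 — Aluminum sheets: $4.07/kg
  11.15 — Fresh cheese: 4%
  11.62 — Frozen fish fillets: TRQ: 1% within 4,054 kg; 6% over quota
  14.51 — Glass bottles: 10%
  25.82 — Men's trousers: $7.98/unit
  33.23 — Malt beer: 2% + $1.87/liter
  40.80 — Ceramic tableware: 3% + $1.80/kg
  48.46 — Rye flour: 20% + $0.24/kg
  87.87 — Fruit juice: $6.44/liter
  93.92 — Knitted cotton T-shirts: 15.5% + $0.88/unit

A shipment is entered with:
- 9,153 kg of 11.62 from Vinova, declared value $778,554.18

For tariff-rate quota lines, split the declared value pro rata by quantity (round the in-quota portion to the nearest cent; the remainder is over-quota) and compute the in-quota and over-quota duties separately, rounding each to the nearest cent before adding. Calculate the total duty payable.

Line 1 (11.62, Vinova, 9,153 kg, $778,554.18):
Code 11.62 is under a tariff-rate quota (threshold 4,054 kg). In-quota: 4,054 kg at 1%; over-quota: 5,099 kg at 6%.
Pro-rata value split: in-quota = $778,554.18 × 4,054/9,153 = $344,833.24; over-quota = $778,554.18 − $344,833.24 = $433,720.94.
In-quota duty = $344,833.24 × 1% = $3,448.33. Over-quota duty = $433,720.94 × 6% = $26,023.26.
Line duty = $3,448.33 + $26,023.26 = $29,471.59.

$29,471.59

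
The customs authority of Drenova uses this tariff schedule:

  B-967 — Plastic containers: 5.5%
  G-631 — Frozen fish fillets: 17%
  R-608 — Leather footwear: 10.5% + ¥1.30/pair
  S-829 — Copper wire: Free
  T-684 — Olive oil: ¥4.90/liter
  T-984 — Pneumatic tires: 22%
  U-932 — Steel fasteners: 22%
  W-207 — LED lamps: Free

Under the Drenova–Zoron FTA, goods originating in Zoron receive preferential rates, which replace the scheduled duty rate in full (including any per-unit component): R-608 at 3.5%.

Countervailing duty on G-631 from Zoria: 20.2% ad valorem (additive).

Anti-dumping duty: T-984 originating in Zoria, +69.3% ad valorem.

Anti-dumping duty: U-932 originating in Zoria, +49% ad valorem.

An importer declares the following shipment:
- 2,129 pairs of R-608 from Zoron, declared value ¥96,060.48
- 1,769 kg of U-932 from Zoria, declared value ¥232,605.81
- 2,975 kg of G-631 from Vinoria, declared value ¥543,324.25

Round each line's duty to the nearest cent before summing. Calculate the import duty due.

¥260,877.37

Line 1 (R-608, Zoron, 2,129 pairs, ¥96,060.48):
Base rate for R-608 is 10.5% + ¥1.30/pair.
Origin Zoron qualifies under the Drenova–Zoron agreement and R-608 is covered: preferential rate 3.5% applies instead.
Duty = ¥96,060.48 × 3.5% = ¥3,362.12.
Line 2 (U-932, Zoria, 1,769 kg, ¥232,605.81):
Base rate for U-932 is 22%.
Additional duty on U-932 from Zoria: +49%. Applied ad valorem rate: 22% + 49% = 71%.
Duty = ¥232,605.81 × 71% = ¥165,150.13.
Line 3 (G-631, Vinoria, 2,975 kg, ¥543,324.25):
Base rate for G-631 is 17%.
The additional-duty order on G-631 targets Zoria, not Vinoria; it does not apply.
Duty = ¥543,324.25 × 17% = ¥92,365.12.
Total = ¥3,362.12 + ¥165,150.13 + ¥92,365.12 = ¥260,877.37.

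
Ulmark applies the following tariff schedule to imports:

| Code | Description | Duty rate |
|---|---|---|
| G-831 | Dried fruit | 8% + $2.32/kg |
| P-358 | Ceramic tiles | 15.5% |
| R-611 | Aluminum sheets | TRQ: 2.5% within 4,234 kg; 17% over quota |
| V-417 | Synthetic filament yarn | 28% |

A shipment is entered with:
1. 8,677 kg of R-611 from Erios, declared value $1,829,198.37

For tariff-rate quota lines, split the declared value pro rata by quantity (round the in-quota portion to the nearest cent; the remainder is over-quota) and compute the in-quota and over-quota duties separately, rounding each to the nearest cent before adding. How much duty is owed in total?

Line 1 (R-611, Erios, 8,677 kg, $1,829,198.37):
Code R-611 is under a tariff-rate quota (threshold 4,234 kg). In-quota: 4,234 kg at 2.5%; over-quota: 4,443 kg at 17%.
Pro-rata value split: in-quota = $1,829,198.37 × 4,234/8,677 = $892,569.54; over-quota = $1,829,198.37 − $892,569.54 = $936,628.83.
In-quota duty = $892,569.54 × 2.5% = $22,314.24. Over-quota duty = $936,628.83 × 17% = $159,226.90.
Line duty = $22,314.24 + $159,226.90 = $181,541.14.

$181,541.14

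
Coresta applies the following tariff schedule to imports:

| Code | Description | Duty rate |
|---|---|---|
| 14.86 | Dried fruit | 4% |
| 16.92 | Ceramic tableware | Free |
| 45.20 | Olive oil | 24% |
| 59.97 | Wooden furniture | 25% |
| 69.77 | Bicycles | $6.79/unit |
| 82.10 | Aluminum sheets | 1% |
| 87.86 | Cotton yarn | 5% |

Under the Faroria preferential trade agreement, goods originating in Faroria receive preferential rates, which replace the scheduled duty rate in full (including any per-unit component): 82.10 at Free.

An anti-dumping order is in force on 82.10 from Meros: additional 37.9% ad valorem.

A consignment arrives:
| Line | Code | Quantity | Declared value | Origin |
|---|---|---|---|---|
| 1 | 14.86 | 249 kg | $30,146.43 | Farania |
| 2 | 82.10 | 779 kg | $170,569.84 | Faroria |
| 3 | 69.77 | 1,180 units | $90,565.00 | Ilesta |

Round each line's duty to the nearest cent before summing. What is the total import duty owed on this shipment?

Line 1 (14.86, Farania, 249 kg, $30,146.43):
Base rate for 14.86 is 4%.
Duty = $30,146.43 × 4% = $1,205.86.
Line 2 (82.10, Faroria, 779 kg, $170,569.84):
Base rate for 82.10 is 1%.
Origin Faroria qualifies under the Coresta–Faroria agreement and 82.10 is covered: preferential rate Free applies instead.
The additional-duty order on 82.10 targets Meros, not Faroria; it does not apply.
Duty = $170,569.84 × 0% = $0.00.
Line 3 (69.77, Ilesta, 1,180 units, $90,565.00):
Base rate for 69.77 is $6.79/unit.
Duty = 1,180 × $6.79 = $8,012.20.
Total = $1,205.86 + $0.00 + $8,012.20 = $9,218.06.

$9,218.06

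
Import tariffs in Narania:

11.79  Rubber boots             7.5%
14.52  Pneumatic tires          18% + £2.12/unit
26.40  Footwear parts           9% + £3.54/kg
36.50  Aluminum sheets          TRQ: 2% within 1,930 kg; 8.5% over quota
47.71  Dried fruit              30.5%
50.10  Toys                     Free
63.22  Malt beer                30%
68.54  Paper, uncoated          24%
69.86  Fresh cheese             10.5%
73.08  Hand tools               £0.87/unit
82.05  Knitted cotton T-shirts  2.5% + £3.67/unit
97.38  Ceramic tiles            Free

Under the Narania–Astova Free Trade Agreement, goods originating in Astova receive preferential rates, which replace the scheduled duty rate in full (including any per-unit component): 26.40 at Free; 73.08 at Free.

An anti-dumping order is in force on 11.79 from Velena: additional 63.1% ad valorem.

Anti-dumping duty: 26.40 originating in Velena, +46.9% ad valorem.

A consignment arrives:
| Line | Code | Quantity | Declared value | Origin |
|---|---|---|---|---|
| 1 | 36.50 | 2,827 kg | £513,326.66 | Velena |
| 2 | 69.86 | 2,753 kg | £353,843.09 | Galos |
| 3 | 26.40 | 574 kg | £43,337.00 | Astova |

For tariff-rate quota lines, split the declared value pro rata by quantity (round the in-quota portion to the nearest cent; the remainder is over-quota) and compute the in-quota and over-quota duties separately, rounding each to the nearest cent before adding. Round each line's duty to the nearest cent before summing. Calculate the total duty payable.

£58,007.08

Line 1 (36.50, Velena, 2,827 kg, £513,326.66):
Code 36.50 is under a tariff-rate quota (threshold 1,930 kg). In-quota: 1,930 kg at 2%; over-quota: 897 kg at 8.5%.
Pro-rata value split: in-quota = £513,326.66 × 1,930/2,827 = £350,449.40; over-quota = £513,326.66 − £350,449.40 = £162,877.26.
In-quota duty = £350,449.40 × 2% = £7,008.99. Over-quota duty = £162,877.26 × 8.5% = £13,844.57.
Line duty = £7,008.99 + £13,844.57 = £20,853.56.
Line 2 (69.86, Galos, 2,753 kg, £353,843.09):
Base rate for 69.86 is 10.5%.
Duty = £353,843.09 × 10.5% = £37,153.52.
Line 3 (26.40, Astova, 574 kg, £43,337.00):
Base rate for 26.40 is 9% + £3.54/kg.
Origin Astova qualifies under the Narania–Astova agreement and 26.40 is covered: preferential rate Free applies instead.
The additional-duty order on 26.40 targets Velena, not Astova; it does not apply.
Duty = £43,337.00 × 0% = £0.00.
Total = £20,853.56 + £37,153.52 + £0.00 = £58,007.08.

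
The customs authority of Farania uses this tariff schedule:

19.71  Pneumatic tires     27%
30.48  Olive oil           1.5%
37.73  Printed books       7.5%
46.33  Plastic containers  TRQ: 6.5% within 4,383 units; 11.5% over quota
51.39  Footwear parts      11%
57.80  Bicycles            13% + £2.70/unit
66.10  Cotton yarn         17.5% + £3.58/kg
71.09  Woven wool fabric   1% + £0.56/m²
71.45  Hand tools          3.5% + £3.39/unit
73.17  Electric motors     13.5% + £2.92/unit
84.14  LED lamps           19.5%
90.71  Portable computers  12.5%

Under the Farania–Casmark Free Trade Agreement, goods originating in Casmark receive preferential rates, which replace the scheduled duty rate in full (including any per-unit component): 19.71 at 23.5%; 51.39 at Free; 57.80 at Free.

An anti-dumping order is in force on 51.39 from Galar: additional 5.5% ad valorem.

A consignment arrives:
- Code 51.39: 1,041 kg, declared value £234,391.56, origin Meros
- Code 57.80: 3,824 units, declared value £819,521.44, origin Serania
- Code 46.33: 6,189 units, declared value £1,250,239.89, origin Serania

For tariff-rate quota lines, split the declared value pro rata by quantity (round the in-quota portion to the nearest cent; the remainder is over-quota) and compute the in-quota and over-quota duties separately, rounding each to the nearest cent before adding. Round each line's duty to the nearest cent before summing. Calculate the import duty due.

£242,152.76

Line 1 (51.39, Meros, 1,041 kg, £234,391.56):
Base rate for 51.39 is 11%.
51.39 has an FTA preferential rate, but origin Meros is not Casmark; base rate stands.
The additional-duty order on 51.39 targets Galar, not Meros; it does not apply.
Duty = £234,391.56 × 11% = £25,783.07.
Line 2 (57.80, Serania, 3,824 units, £819,521.44):
Base rate for 57.80 is 13% + £2.70/unit.
57.80 has an FTA preferential rate, but origin Serania is not Casmark; base rate stands.
Duty = £819,521.44 × 13% + 3,824 × £2.70 = £116,862.59.
Line 3 (46.33, Serania, 6,189 units, £1,250,239.89):
Code 46.33 is under a tariff-rate quota (threshold 4,383 units). In-quota: 4,383 units at 6.5%; over-quota: 1,806 units at 11.5%.
Pro-rata value split: in-quota = £1,250,239.89 × 4,383/6,189 = £885,409.83; over-quota = £1,250,239.89 − £885,409.83 = £364,830.06.
In-quota duty = £885,409.83 × 6.5% = £57,551.64. Over-quota duty = £364,830.06 × 11.5% = £41,955.46.
Line duty = £57,551.64 + £41,955.46 = £99,507.10.
Total = £25,783.07 + £116,862.59 + £99,507.10 = £242,152.76.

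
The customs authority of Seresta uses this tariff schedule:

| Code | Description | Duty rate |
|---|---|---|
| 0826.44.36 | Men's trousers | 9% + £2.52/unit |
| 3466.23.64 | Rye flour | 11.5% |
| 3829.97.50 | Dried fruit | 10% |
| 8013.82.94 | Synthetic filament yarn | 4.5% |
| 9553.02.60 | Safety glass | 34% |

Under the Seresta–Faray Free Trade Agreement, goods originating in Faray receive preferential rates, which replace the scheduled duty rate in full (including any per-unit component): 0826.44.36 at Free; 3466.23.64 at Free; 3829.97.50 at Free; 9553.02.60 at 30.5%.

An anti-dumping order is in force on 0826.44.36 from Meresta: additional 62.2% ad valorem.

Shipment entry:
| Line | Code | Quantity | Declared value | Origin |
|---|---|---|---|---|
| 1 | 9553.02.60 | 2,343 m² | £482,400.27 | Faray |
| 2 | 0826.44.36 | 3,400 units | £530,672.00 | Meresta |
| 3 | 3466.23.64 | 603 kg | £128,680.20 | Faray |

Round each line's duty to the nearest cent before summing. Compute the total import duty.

Line 1 (9553.02.60, Faray, 2,343 m², £482,400.27):
Base rate for 9553.02.60 is 34%.
Origin Faray qualifies under the Seresta–Faray agreement and 9553.02.60 is covered: preferential rate 30.5% applies instead.
Duty = £482,400.27 × 30.5% = £147,132.08.
Line 2 (0826.44.36, Meresta, 3,400 units, £530,672.00):
Base rate for 0826.44.36 is 9% + £2.52/unit.
0826.44.36 has an FTA preferential rate, but origin Meresta is not Faray; base rate stands.
Additional duty on 0826.44.36 from Meresta: +62.2%. Applied ad valorem rate: 9% + 62.2% = 71.2%.
Duty = £530,672.00 × 71.2% + 3,400 × £2.52 = £386,406.46.
Line 3 (3466.23.64, Faray, 603 kg, £128,680.20):
Base rate for 3466.23.64 is 11.5%.
Origin Faray qualifies under the Seresta–Faray agreement and 3466.23.64 is covered: preferential rate Free applies instead.
Duty = £128,680.20 × 0% = £0.00.
Total = £147,132.08 + £386,406.46 + £0.00 = £533,538.54.

£533,538.54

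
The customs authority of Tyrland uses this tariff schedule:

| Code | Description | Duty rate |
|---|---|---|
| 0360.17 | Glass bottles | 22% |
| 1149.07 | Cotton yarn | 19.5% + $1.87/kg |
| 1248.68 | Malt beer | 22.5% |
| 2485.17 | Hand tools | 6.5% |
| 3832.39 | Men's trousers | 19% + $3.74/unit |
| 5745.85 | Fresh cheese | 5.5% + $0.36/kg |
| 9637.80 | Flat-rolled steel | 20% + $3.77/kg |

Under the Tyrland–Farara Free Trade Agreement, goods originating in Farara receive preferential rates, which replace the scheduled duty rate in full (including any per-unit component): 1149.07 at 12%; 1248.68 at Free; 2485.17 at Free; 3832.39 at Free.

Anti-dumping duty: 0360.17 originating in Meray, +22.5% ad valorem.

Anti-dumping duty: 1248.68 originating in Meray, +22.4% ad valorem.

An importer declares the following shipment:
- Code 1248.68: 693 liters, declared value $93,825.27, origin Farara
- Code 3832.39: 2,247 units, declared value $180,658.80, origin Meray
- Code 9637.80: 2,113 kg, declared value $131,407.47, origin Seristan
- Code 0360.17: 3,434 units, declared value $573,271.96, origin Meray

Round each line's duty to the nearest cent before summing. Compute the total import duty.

$332,082.47

Line 1 (1248.68, Farara, 693 liters, $93,825.27):
Base rate for 1248.68 is 22.5%.
Origin Farara qualifies under the Tyrland–Farara agreement and 1248.68 is covered: preferential rate Free applies instead.
The additional-duty order on 1248.68 targets Meray, not Farara; it does not apply.
Duty = $93,825.27 × 0% = $0.00.
Line 2 (3832.39, Meray, 2,247 units, $180,658.80):
Base rate for 3832.39 is 19% + $3.74/unit.
3832.39 has an FTA preferential rate, but origin Meray is not Farara; base rate stands.
Duty = $180,658.80 × 19% + 2,247 × $3.74 = $42,728.95.
Line 3 (9637.80, Seristan, 2,113 kg, $131,407.47):
Base rate for 9637.80 is 20% + $3.77/kg.
Duty = $131,407.47 × 20% + 2,113 × $3.77 = $34,247.50.
Line 4 (0360.17, Meray, 3,434 units, $573,271.96):
Base rate for 0360.17 is 22%.
Additional duty on 0360.17 from Meray: +22.5%. Applied ad valorem rate: 22% + 22.5% = 44.5%.
Duty = $573,271.96 × 44.5% = $255,106.02.
Total = $0.00 + $42,728.95 + $34,247.50 + $255,106.02 = $332,082.47.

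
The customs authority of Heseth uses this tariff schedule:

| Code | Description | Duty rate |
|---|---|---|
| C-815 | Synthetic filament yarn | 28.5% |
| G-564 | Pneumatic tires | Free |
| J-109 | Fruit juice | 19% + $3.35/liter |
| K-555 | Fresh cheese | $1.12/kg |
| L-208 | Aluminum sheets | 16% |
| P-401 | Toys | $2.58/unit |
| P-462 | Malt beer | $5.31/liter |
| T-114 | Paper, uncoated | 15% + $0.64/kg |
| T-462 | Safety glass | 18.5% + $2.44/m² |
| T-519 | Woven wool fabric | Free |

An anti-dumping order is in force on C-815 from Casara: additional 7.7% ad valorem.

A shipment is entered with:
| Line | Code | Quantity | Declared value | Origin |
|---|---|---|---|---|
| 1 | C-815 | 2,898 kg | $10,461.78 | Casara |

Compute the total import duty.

Line 1 (C-815, Casara, 2,898 kg, $10,461.78):
Base rate for C-815 is 28.5%.
Additional duty on C-815 from Casara: +7.7%. Applied ad valorem rate: 28.5% + 7.7% = 36.2%.
Duty = $10,461.78 × 36.2% = $3,787.16.

$3,787.16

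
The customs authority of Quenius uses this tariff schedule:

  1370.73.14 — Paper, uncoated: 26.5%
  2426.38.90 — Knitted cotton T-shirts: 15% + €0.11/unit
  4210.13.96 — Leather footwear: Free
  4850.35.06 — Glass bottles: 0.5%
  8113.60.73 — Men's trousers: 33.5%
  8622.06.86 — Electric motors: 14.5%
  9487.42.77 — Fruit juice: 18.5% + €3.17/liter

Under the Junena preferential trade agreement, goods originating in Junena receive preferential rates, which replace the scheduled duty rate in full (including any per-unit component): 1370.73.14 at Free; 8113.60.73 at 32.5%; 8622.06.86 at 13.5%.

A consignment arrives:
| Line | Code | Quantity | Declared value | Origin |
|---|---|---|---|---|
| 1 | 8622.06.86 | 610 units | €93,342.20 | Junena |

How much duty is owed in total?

Line 1 (8622.06.86, Junena, 610 units, €93,342.20):
Base rate for 8622.06.86 is 14.5%.
Origin Junena qualifies under the Quenius–Junena agreement and 8622.06.86 is covered: preferential rate 13.5% applies instead.
Duty = €93,342.20 × 13.5% = €12,601.20.

€12,601.20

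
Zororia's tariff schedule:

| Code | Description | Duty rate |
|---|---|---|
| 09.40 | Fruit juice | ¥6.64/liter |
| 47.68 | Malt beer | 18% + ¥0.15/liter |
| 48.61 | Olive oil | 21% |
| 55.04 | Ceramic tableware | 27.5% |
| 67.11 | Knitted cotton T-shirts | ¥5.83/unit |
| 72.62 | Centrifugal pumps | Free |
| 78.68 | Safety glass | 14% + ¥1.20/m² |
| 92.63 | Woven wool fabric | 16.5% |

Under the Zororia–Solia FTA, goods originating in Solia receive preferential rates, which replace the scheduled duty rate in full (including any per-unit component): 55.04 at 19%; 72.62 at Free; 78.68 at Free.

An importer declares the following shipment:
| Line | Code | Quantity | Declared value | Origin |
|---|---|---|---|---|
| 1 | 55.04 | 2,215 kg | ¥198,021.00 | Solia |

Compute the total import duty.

Line 1 (55.04, Solia, 2,215 kg, ¥198,021.00):
Base rate for 55.04 is 27.5%.
Origin Solia qualifies under the Zororia–Solia agreement and 55.04 is covered: preferential rate 19% applies instead.
Duty = ¥198,021.00 × 19% = ¥37,623.99.

¥37,623.99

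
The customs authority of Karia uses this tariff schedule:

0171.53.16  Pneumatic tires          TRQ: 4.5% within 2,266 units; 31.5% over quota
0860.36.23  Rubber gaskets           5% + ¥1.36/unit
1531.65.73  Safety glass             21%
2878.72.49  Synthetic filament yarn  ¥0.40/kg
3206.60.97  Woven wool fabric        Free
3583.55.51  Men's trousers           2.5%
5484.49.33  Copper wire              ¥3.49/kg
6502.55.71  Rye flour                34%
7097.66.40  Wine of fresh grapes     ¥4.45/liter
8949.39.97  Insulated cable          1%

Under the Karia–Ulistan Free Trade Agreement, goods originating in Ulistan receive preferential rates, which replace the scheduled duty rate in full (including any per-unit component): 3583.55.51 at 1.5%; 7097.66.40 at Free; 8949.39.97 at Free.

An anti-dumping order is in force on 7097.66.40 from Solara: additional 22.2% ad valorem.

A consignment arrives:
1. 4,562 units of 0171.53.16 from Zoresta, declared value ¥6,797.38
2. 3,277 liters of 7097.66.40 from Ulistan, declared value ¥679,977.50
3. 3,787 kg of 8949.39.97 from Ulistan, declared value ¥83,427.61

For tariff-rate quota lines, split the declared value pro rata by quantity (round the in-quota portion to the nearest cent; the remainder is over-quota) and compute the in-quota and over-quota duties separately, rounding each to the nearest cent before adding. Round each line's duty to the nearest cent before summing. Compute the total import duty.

¥1,229.57

Line 1 (0171.53.16, Zoresta, 4,562 units, ¥6,797.38):
Code 0171.53.16 is under a tariff-rate quota (threshold 2,266 units). In-quota: 2,266 units at 4.5%; over-quota: 2,296 units at 31.5%.
Pro-rata value split: in-quota = ¥6,797.38 × 2,266/4,562 = ¥3,376.34; over-quota = ¥6,797.38 − ¥3,376.34 = ¥3,421.04.
In-quota duty = ¥3,376.34 × 4.5% = ¥151.94. Over-quota duty = ¥3,421.04 × 31.5% = ¥1,077.63.
Line duty = ¥151.94 + ¥1,077.63 = ¥1,229.57.
Line 2 (7097.66.40, Ulistan, 3,277 liters, ¥679,977.50):
Base rate for 7097.66.40 is ¥4.45/liter.
Origin Ulistan qualifies under the Karia–Ulistan agreement and 7097.66.40 is covered: preferential rate Free applies instead.
The additional-duty order on 7097.66.40 targets Solara, not Ulistan; it does not apply.
Duty = ¥679,977.50 × 0% = ¥0.00.
Line 3 (8949.39.97, Ulistan, 3,787 kg, ¥83,427.61):
Base rate for 8949.39.97 is 1%.
Origin Ulistan qualifies under the Karia–Ulistan agreement and 8949.39.97 is covered: preferential rate Free applies instead.
Duty = ¥83,427.61 × 0% = ¥0.00.
Total = ¥1,229.57 + ¥0.00 + ¥0.00 = ¥1,229.57.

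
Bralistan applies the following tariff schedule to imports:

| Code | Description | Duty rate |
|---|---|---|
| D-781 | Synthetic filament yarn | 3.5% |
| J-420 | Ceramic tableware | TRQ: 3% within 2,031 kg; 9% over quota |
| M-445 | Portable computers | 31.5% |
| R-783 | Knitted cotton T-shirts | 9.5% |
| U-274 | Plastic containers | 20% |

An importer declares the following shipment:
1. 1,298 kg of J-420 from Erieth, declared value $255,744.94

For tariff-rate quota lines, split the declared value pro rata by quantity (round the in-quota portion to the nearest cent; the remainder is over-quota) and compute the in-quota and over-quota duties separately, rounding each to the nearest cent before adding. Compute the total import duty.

Line 1 (J-420, Erieth, 1,298 kg, $255,744.94):
Code J-420 is under a tariff-rate quota (threshold 2,031 kg). Quantity 1,298 kg is within the quota, so the in-quota rate 3% applies to the full value.
Duty = $255,744.94 × 3% = $7,672.35.

$7,672.35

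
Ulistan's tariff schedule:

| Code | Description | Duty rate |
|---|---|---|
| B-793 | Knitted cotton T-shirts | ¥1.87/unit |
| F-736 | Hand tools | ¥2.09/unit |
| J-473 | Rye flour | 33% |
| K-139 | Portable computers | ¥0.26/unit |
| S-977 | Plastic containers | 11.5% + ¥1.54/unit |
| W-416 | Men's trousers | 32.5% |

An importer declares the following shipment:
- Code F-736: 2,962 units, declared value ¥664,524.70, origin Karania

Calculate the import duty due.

Line 1 (F-736, Karania, 2,962 units, ¥664,524.70):
Base rate for F-736 is ¥2.09/unit.
Duty = 2,962 × ¥2.09 = ¥6,190.58.

¥6,190.58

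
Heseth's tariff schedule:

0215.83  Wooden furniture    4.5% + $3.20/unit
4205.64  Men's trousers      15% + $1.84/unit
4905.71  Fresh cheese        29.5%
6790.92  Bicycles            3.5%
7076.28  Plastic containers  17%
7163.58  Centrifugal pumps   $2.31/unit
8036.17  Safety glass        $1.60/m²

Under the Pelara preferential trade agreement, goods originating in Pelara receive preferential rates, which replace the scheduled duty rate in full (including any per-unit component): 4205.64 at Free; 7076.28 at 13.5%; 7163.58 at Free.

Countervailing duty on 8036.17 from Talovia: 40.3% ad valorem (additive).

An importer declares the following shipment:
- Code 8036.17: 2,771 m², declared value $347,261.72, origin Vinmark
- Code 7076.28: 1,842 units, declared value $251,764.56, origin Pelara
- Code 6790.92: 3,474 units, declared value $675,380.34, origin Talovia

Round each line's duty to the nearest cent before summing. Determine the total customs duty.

$62,060.13

Line 1 (8036.17, Vinmark, 2,771 m², $347,261.72):
Base rate for 8036.17 is $1.60/m².
The additional-duty order on 8036.17 targets Talovia, not Vinmark; it does not apply.
Duty = 2,771 × $1.60 = $4,433.60.
Line 2 (7076.28, Pelara, 1,842 units, $251,764.56):
Base rate for 7076.28 is 17%.
Origin Pelara qualifies under the Heseth–Pelara agreement and 7076.28 is covered: preferential rate 13.5% applies instead.
Duty = $251,764.56 × 13.5% = $33,988.22.
Line 3 (6790.92, Talovia, 3,474 units, $675,380.34):
Base rate for 6790.92 is 3.5%.
Duty = $675,380.34 × 3.5% = $23,638.31.
Total = $4,433.60 + $33,988.22 + $23,638.31 = $62,060.13.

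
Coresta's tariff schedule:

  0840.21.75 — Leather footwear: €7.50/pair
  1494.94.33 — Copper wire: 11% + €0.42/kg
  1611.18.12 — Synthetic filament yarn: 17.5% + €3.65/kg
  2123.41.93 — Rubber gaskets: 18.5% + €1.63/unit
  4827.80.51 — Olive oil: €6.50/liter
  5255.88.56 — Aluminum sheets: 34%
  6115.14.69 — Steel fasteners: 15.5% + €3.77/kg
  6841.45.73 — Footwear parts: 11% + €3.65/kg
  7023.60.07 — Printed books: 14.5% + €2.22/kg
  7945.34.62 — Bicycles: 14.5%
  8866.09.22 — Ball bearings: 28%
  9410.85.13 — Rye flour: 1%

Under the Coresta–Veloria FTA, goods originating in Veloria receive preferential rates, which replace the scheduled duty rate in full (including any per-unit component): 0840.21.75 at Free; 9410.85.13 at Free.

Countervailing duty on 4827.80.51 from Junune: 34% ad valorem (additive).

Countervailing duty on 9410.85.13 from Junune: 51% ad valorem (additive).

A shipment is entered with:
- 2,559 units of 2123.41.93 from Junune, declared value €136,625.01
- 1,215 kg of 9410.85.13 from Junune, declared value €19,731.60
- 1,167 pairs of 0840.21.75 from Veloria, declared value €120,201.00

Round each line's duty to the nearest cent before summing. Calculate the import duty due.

€39,707.23

Line 1 (2123.41.93, Junune, 2,559 units, €136,625.01):
Base rate for 2123.41.93 is 18.5% + €1.63/unit.
Duty = €136,625.01 × 18.5% + 2,559 × €1.63 = €29,446.80.
Line 2 (9410.85.13, Junune, 1,215 kg, €19,731.60):
Base rate for 9410.85.13 is 1%.
9410.85.13 has an FTA preferential rate, but origin Junune is not Veloria; base rate stands.
Additional duty on 9410.85.13 from Junune: +51%. Applied ad valorem rate: 1% + 51% = 52%.
Duty = €19,731.60 × 52% = €10,260.43.
Line 3 (0840.21.75, Veloria, 1,167 pairs, €120,201.00):
Base rate for 0840.21.75 is €7.50/pair.
Origin Veloria qualifies under the Coresta–Veloria agreement and 0840.21.75 is covered: preferential rate Free applies instead.
Duty = €120,201.00 × 0% = €0.00.
Total = €29,446.80 + €10,260.43 + €0.00 = €39,707.23.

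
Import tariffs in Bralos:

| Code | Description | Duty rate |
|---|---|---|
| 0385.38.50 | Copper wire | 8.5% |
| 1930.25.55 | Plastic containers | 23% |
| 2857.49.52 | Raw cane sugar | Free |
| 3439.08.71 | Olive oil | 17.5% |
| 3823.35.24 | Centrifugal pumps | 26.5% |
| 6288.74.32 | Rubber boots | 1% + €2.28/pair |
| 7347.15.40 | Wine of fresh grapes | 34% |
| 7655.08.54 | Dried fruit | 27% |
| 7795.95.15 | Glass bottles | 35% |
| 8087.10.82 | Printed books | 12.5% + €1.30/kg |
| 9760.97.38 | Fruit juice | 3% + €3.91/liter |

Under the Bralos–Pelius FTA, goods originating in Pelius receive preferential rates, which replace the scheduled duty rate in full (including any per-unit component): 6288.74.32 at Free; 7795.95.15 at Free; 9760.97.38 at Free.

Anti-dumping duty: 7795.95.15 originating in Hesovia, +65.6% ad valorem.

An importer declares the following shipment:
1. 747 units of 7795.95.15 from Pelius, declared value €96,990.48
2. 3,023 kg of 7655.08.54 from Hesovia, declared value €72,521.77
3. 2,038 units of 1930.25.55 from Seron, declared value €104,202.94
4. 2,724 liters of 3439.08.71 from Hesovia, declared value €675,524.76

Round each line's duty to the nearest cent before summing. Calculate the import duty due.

Line 1 (7795.95.15, Pelius, 747 units, €96,990.48):
Base rate for 7795.95.15 is 35%.
Origin Pelius qualifies under the Bralos–Pelius agreement and 7795.95.15 is covered: preferential rate Free applies instead.
The additional-duty order on 7795.95.15 targets Hesovia, not Pelius; it does not apply.
Duty = €96,990.48 × 0% = €0.00.
Line 2 (7655.08.54, Hesovia, 3,023 kg, €72,521.77):
Base rate for 7655.08.54 is 27%.
Duty = €72,521.77 × 27% = €19,580.88.
Line 3 (1930.25.55, Seron, 2,038 units, €104,202.94):
Base rate for 1930.25.55 is 23%.
Duty = €104,202.94 × 23% = €23,966.68.
Line 4 (3439.08.71, Hesovia, 2,724 liters, €675,524.76):
Base rate for 3439.08.71 is 17.5%.
Duty = €675,524.76 × 17.5% = €118,216.83.
Total = €0.00 + €19,580.88 + €23,966.68 + €118,216.83 = €161,764.39.

€161,764.39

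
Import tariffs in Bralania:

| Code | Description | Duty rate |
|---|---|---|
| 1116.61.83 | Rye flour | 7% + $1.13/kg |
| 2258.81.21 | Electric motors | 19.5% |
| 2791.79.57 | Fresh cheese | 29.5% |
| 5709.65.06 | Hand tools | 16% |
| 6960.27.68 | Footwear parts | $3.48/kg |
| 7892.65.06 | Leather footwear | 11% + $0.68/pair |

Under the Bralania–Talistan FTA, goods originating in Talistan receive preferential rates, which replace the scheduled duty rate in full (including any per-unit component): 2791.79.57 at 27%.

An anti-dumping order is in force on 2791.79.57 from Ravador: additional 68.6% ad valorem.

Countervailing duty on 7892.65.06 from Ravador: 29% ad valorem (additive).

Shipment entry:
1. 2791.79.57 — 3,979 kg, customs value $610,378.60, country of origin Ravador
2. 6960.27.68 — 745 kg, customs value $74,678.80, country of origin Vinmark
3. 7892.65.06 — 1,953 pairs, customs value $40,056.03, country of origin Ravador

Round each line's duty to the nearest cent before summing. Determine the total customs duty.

Line 1 (2791.79.57, Ravador, 3,979 kg, $610,378.60):
Base rate for 2791.79.57 is 29.5%.
2791.79.57 has an FTA preferential rate, but origin Ravador is not Talistan; base rate stands.
Additional duty on 2791.79.57 from Ravador: +68.6%. Applied ad valorem rate: 29.5% + 68.6% = 98.1%.
Duty = $610,378.60 × 98.1% = $598,781.41.
Line 2 (6960.27.68, Vinmark, 745 kg, $74,678.80):
Base rate for 6960.27.68 is $3.48/kg.
Duty = 745 × $3.48 = $2,592.60.
Line 3 (7892.65.06, Ravador, 1,953 pairs, $40,056.03):
Base rate for 7892.65.06 is 11% + $0.68/pair.
Additional duty on 7892.65.06 from Ravador: +29%. Applied ad valorem rate: 11% + 29% = 40%.
Duty = $40,056.03 × 40% + 1,953 × $0.68 = $17,350.45.
Total = $598,781.41 + $2,592.60 + $17,350.45 = $618,724.46.

$618,724.46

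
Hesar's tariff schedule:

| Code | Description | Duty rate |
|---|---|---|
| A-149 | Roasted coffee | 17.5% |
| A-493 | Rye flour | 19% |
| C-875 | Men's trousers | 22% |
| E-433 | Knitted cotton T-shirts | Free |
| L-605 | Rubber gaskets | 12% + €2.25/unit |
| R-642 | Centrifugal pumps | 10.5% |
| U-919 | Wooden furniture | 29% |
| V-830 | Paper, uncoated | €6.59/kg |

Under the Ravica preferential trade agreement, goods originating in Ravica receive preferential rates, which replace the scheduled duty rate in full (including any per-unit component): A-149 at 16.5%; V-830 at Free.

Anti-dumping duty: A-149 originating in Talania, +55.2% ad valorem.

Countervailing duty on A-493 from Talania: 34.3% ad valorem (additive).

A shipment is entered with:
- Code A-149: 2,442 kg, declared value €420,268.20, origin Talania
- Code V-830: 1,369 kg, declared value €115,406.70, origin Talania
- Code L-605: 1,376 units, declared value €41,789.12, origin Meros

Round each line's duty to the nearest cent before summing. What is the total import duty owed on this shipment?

€322,667.38

Line 1 (A-149, Talania, 2,442 kg, €420,268.20):
Base rate for A-149 is 17.5%.
A-149 has an FTA preferential rate, but origin Talania is not Ravica; base rate stands.
Additional duty on A-149 from Talania: +55.2%. Applied ad valorem rate: 17.5% + 55.2% = 72.7%.
Duty = €420,268.20 × 72.7% = €305,534.98.
Line 2 (V-830, Talania, 1,369 kg, €115,406.70):
Base rate for V-830 is €6.59/kg.
V-830 has an FTA preferential rate, but origin Talania is not Ravica; base rate stands.
Duty = 1,369 × €6.59 = €9,021.71.
Line 3 (L-605, Meros, 1,376 units, €41,789.12):
Base rate for L-605 is 12% + €2.25/unit.
Duty = €41,789.12 × 12% + 1,376 × €2.25 = €8,110.69.
Total = €305,534.98 + €9,021.71 + €8,110.69 = €322,667.38.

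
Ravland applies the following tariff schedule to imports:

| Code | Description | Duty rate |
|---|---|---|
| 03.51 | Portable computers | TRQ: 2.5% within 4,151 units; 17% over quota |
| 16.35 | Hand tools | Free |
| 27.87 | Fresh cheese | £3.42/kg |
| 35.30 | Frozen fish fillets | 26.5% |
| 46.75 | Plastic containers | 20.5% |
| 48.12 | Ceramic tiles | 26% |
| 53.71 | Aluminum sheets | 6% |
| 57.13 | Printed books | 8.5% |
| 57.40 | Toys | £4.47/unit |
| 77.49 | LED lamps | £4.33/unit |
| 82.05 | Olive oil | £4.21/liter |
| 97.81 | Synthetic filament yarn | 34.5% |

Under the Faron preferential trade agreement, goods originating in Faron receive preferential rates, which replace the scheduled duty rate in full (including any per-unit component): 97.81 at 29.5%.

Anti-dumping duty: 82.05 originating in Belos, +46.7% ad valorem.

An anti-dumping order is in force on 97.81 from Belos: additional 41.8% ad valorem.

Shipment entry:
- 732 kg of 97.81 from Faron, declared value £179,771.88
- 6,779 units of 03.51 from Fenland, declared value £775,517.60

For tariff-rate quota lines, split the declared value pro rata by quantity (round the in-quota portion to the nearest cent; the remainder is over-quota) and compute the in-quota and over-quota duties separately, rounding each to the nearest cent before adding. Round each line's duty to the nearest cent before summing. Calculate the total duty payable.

£116,013.90

Line 1 (97.81, Faron, 732 kg, £179,771.88):
Base rate for 97.81 is 34.5%.
Origin Faron qualifies under the Ravland–Faron agreement and 97.81 is covered: preferential rate 29.5% applies instead.
The additional-duty order on 97.81 targets Belos, not Faron; it does not apply.
Duty = £179,771.88 × 29.5% = £53,032.70.
Line 2 (03.51, Fenland, 6,779 units, £775,517.60):
Code 03.51 is under a tariff-rate quota (threshold 4,151 units). In-quota: 4,151 units at 2.5%; over-quota: 2,628 units at 17%.
Pro-rata value split: in-quota = £775,517.60 × 4,151/6,779 = £474,874.40; over-quota = £775,517.60 − £474,874.40 = £300,643.20.
In-quota duty = £474,874.40 × 2.5% = £11,871.86. Over-quota duty = £300,643.20 × 17% = £51,109.34.
Line duty = £11,871.86 + £51,109.34 = £62,981.20.
Total = £53,032.70 + £62,981.20 = £116,013.90.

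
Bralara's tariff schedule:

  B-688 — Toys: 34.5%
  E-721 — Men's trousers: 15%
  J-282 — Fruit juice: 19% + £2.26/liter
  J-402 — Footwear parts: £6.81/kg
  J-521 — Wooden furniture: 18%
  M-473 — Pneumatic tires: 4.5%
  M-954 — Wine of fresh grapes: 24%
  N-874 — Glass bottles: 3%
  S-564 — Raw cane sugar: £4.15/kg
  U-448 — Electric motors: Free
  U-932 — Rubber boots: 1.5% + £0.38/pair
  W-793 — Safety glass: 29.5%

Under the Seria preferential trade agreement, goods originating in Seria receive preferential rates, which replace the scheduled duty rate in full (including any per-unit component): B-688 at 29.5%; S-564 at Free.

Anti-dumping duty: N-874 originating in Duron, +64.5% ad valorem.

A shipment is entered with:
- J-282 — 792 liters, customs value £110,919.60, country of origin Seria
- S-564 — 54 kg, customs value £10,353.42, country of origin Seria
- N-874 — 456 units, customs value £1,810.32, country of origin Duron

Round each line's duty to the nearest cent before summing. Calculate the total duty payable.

Line 1 (J-282, Seria, 792 liters, £110,919.60):
Base rate for J-282 is 19% + £2.26/liter.
Origin Seria is the FTA partner but J-282 is not on the preference list; base rate stands.
Duty = £110,919.60 × 19% + 792 × £2.26 = £22,864.64.
Line 2 (S-564, Seria, 54 kg, £10,353.42):
Base rate for S-564 is £4.15/kg.
Origin Seria qualifies under the Bralara–Seria agreement and S-564 is covered: preferential rate Free applies instead.
Duty = £10,353.42 × 0% = £0.00.
Line 3 (N-874, Duron, 456 units, £1,810.32):
Base rate for N-874 is 3%.
Additional duty on N-874 from Duron: +64.5%. Applied ad valorem rate: 3% + 64.5% = 67.5%.
Duty = £1,810.32 × 67.5% = £1,221.97.
Total = £22,864.64 + £0.00 + £1,221.97 = £24,086.61.

£24,086.61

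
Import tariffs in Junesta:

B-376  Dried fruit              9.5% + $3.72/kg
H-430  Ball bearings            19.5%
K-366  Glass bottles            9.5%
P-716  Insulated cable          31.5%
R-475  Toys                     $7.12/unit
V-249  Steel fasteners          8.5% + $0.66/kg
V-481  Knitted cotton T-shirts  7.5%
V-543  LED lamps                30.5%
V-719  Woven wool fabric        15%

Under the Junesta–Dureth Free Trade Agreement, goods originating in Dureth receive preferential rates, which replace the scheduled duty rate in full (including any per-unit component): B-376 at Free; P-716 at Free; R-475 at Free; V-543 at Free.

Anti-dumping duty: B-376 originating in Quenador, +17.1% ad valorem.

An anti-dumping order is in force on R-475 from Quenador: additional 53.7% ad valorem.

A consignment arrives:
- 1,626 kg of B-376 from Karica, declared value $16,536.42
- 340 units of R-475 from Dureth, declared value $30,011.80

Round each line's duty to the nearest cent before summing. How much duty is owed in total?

$7,619.68

Line 1 (B-376, Karica, 1,626 kg, $16,536.42):
Base rate for B-376 is 9.5% + $3.72/kg.
B-376 has an FTA preferential rate, but origin Karica is not Dureth; base rate stands.
The additional-duty order on B-376 targets Quenador, not Karica; it does not apply.
Duty = $16,536.42 × 9.5% + 1,626 × $3.72 = $7,619.68.
Line 2 (R-475, Dureth, 340 units, $30,011.80):
Base rate for R-475 is $7.12/unit.
Origin Dureth qualifies under the Junesta–Dureth agreement and R-475 is covered: preferential rate Free applies instead.
The additional-duty order on R-475 targets Quenador, not Dureth; it does not apply.
Duty = $30,011.80 × 0% = $0.00.
Total = $7,619.68 + $0.00 = $7,619.68.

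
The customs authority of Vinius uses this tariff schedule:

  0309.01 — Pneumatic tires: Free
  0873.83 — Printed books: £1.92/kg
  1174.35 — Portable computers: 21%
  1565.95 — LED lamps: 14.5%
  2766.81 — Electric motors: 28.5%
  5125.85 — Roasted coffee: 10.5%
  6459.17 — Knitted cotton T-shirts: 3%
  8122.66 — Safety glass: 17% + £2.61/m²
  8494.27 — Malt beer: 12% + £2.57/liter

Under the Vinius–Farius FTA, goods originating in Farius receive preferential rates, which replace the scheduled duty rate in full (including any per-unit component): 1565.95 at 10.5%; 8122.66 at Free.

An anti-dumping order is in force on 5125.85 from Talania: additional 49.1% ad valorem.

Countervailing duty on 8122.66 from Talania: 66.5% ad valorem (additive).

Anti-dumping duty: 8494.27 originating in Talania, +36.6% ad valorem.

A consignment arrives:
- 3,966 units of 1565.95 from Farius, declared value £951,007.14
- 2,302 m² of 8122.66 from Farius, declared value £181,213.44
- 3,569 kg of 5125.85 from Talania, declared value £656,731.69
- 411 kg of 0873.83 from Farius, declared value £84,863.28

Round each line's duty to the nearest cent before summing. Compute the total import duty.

Line 1 (1565.95, Farius, 3,966 units, £951,007.14):
Base rate for 1565.95 is 14.5%.
Origin Farius qualifies under the Vinius–Farius agreement and 1565.95 is covered: preferential rate 10.5% applies instead.
Duty = £951,007.14 × 10.5% = £99,855.75.
Line 2 (8122.66, Farius, 2,302 m², £181,213.44):
Base rate for 8122.66 is 17% + £2.61/m².
Origin Farius qualifies under the Vinius–Farius agreement and 8122.66 is covered: preferential rate Free applies instead.
The additional-duty order on 8122.66 targets Talania, not Farius; it does not apply.
Duty = £181,213.44 × 0% = £0.00.
Line 3 (5125.85, Talania, 3,569 kg, £656,731.69):
Base rate for 5125.85 is 10.5%.
Additional duty on 5125.85 from Talania: +49.1%. Applied ad valorem rate: 10.5% + 49.1% = 59.6%.
Duty = £656,731.69 × 59.6% = £391,412.09.
Line 4 (0873.83, Farius, 411 kg, £84,863.28):
Base rate for 0873.83 is £1.92/kg.
Origin Farius is the FTA partner but 0873.83 is not on the preference list; base rate stands.
Duty = 411 × £1.92 = £789.12.
Total = £99,855.75 + £0.00 + £391,412.09 + £789.12 = £492,056.96.

£492,056.96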